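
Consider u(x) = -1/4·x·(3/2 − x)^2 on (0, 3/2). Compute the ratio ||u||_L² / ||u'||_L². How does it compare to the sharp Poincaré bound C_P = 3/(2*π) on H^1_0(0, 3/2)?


||u||_L² / ||u'||_L² = 3*sqrt(14)/28 < C_P = 3/(2*π).

u(x) = -1/4·x·(3/2 − x)^2, so u'(x) = -3*x^2/4 + 3*x/2 - 9/16.
u(x) = -1/4·x·(3/2 − x)^2 vanishes at x = 0 and x = 3/2, so u ∈ H^1_0(0, 3/2). Differentiate via the product rule and integrate the resulting polynomials term by term.
  ∫_0^3/2 u² dx = ∫_0^3/2 (x^6/16 - 3*x^5/8 + 27*x^4/32 - 27*x^3/32 + 81*x^2/256) dx. Term by term:
    ∫_0^3/2 x^6/16 dx = 2187/14336;  ∫_0^3/2 -3*x^5/8 dx = -729/1024;  ∫_0^3/2 27*x^4/32 dx = 6561/5120;
    ∫_0^3/2 -27*x^3/32 dx = -2187/2048;  ∫_0^3/2 81*x^2/256 dx = 729/2048.
  Sum: 2187/14336 − 729/1024 + 6561/5120 − 2187/2048 + 729/2048 = 729/71680.
  ∫_0^3/2 (u')² dx = ∫_0^3/2 (9*x^4/16 - 9*x^3/4 + 99*x^2/32 - 27*x/16 + 81/256) dx. Term by term:
    ∫_0^3/2 9*x^4/16 dx = 2187/2560;  ∫_0^3/2 -9*x^3/4 dx = -729/256;  ∫_0^3/2 99*x^2/32 dx = 891/256;
    ∫_0^3/2 -27*x/16 dx = -243/128;  ∫_0^3/2 81/256 dx = 243/512.
  Sum: 2187/2560 − 729/256 + 891/256 − 243/128 + 243/512 = 81/1280.
∫_0^3/2 u² dx = 729/71680, so ||u||_L² = 27*sqrt(70)/2240.
∫_0^3/2 (u')² dx = 81/1280, so ||u'||_L² = 9*sqrt(5)/80.
Ratio ||u||_L² / ||u'||_L² = 3*sqrt(14)/28.
Sharp Poincaré constant on H^1_0(0, 3/2) is C_P = L/π = 3/(2*π), achieved by sin(2*π/3·x).
A polynomial bump cannot attain the sharp Poincaré constant (only the first sine eigenfunction does), so the ratio is strictly less than C_P, consistent with ||u||_L² ≤ C_P ||u'||_L².


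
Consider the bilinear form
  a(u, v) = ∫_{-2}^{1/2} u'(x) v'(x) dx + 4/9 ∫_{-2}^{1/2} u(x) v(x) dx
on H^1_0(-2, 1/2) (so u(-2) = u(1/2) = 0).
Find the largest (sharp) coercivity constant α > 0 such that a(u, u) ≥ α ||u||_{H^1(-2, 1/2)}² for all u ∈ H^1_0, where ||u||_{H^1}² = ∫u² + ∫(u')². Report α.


α = 4*(25 + 9*π^2)/(9*(25 + 4*π^2))

Coercivity of a(·,·) on H^1_0(-2, 1/2) means a(u, u) ≥ α ||u||_{H^1}² for every u ∈ H^1_0.
The interval has length L = 5/2, and Poincaré/coercivity depend only on L. Here a(u, u) = ∫(u')² + (4/9)·∫u².
Here 0 < c = 4/9 < 1. The condition a(u,u) ≥ α||u||_{H^1}² reads (1−α)∫(u')² ≥ (α−c)∫u². Any admissible α is ≤ 1 (rapidly oscillating u have ∫u²/∫(u')² → 0), and α = 1 would force 0 ≥ (1−c)∫u², impossible since c < 1; so 1−α > 0. By the sharp Poincaré inequality on H^1_0 of an interval of length L, ∫(u')² ≥ (π/L)²∫u² with equality for the first sine mode sin(π(x−x₀)/L) (x₀ the left endpoint), so the inequality holds for all u iff (1−α)(π/L)² ≥ α − c, i.e. α ≤ ((π/L)² + c)/((π/L)² + 1) = (1 + c(L/π)²)/(1 + (L/π)²). With (π/L)² = 4*π^2/25 and c = 4/9, the largest admissible constant is α = ((π/L)² + c)/((π/L)² + 1).
Simplifying, α = 4*(25 + 9*π^2)/(9*(25 + 4*π^2)).


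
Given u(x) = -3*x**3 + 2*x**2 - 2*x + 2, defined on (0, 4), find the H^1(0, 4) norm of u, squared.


||u||_{H^1}^2 = 2945888/105

The H^1 norm (squared) on an interval (0, L) is
  ||u||_{H^1}^2 = ∫_0^L u(x)^2 dx + ∫_0^L u'(x)^2 dx.
Compute u'(x) = -9*x**2 + 4*x - 2.
Then u(x)^2 = 9*x**6 - 12*x**5 + 16*x**4 - 20*x**3 + 12*x**2 - 8*x + 4 and u'(x)^2 = 81*x**4 - 72*x**3 + 52*x**2 - 16*x + 4.
Integrate each monomial from 0 to 4 using ∫_0^4 c·x^n dx = c·4^(n+1)/(n+1):
  ∫_0^4 u(x)^2 dx = ∫_0^4 (9*x^6 - 12*x^5 + 16*x^4 - 20*x^3 + 12*x^2 - 8*x + 4) dx. Term by term:
    ∫_0^4 9*x^6 dx = 147456/7;  ∫_0^4 -12*x^5 dx = -8192;  ∫_0^4 16*x^4 dx = 16384/5;
    ∫_0^4 -20*x^3 dx = -1280;  ∫_0^4 12*x^2 dx = 256;  ∫_0^4 -8*x dx = -64;
    ∫_0^4 4 dx = 16.
  Sum: 147456/7 − 8192 + 16384/5 − 1280 + 256 − 64 + 16 = 527728/35.
  ∫_0^4 u'(x)^2 dx = ∫_0^4 (81*x^4 - 72*x^3 + 52*x^2 - 16*x + 4) dx. Term by term:
    ∫_0^4 81*x^4 dx = 82944/5;  ∫_0^4 -72*x^3 dx = -4608;  ∫_0^4 52*x^2 dx = 3328/3;
    ∫_0^4 -16*x dx = -128;  ∫_0^4 4 dx = 16.
  Sum: 82944/5 − 4608 + 3328/3 − 128 + 16 = 194672/15.
Adding: ||u||_{H^1}^2 = 527728/35 + 194672/15 = 2945888/105.


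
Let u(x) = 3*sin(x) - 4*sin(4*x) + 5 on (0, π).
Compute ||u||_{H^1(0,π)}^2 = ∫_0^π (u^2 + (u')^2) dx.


||u||_{H^1(0,π)}^2 = 60 + 170*π

u'(x) = 3*cos(x) - 16*cos(4*x).
Expand u² and (u')² and integrate term by term on (0, π), using: for integers n ≥ 1, ∫_0^π sin²(nx) dx = ∫_0^π cos²(nx) dx = π/2; for n ≠ n', ∫_0^π sin(nx)sin(n'x) dx = ∫_0^π cos(nx)cos(n'x) dx = 0; and by product-to-sum, ∫_0^π sin(nx)cos(n'x) dx = ½∫_0^π [sin((n+n')x) + sin((n−n')x)] dx, which is 0 when n+n' is even and 2n/(n²−n'²) when n+n' is odd (it need not vanish on (0, π)). For the constant mode: ∫_0^π 1 dx = π, ∫_0^π cos(nx) dx = 0, ∫_0^π sin(nx) dx = (1−(−1)^n)/n.
  u² squared terms: (5)²·∫1 dx = 25·π = 25*π;  (-4)²·∫sin(4x)² dx = 16·π/2 = 8*π;  (3)²·∫sin(x)² dx = 9·π/2 = 9*π/2.
  u² cross terms: 2·(5)·(-4)·∫1·sin(4x) dx = -40·(0) = 0;  2·(5)·(3)·∫1·sin(x) dx = 30·(2) = 60;  2·(-4)·(3)·∫sin(4x)·sin(x) dx = -24·(0) = 0.
  So ∫_0^π u² dx = 25*π + 8*π + 9*π/2 + 0 + 60 + 0 = 60 + 75*π/2.
  (u')² squared terms: (-16)²·∫cos(4x)² dx = 256·π/2 = 128*π;  (3)²·∫cos(x)² dx = 9·π/2 = 9*π/2.
  (u')² cross terms: 2·(-16)·(3)·∫cos(4x)·cos(x) dx = -96·(0) = 0.
  So ∫_0^π (u')² dx = 128*π + 9*π/2 + 0 = 265*π/2.
||u||_{H^1}^2 = (60 + 75*π/2) + (265*π/2) = 60 + 170*π.


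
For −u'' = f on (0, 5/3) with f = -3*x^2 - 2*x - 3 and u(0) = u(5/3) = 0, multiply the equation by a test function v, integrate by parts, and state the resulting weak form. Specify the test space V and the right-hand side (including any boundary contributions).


V = H^1_0(0, 5/3) (so v(0) = v(5/3) = 0); weak form: ∫_0^5/3 u'v' dx = ∫_0^5/3 (-3*x^2 - 2*x - 3) v dx for all v ∈ V.

Multiply both sides by a test function v and integrate from 0 to 5/3:
  ∫_0^5/3 −u''(x) v(x) dx = ∫_0^5/3 f(x) v(x) dx.
Integrate the LHS by parts once:
  ∫_0^5/3 −u'' v dx = −[u'(x) v(x)]_0^5/3 + ∫_0^5/3 u'(x) v'(x) dx.
Thus ∫_0^5/3 u'(x) v'(x) dx = ∫_0^5/3 f(x) v(x) dx + [u'(x) v(x)]_0^5/3.
Choose V so that boundary terms are either known or forced to vanish.
u is Dirichlet: u(0) = u(5/3) = 0. Let V = H^1_0(0, 5/3); then v(0) = v(5/3) = 0, and [u' v]_0^5/3 = 0.
Weak formulation: find u (satisfying any essential BC) such that ∫_0^5/3 u'(x) v'(x) dx = ∫_0^5/3 f v dx for all v ∈ V.
Substituting f(x) = -3*x^2 - 2*x - 3, the right-hand side is ∫_0^5/3 (-3*x^2 - 2*x - 3) v dx.


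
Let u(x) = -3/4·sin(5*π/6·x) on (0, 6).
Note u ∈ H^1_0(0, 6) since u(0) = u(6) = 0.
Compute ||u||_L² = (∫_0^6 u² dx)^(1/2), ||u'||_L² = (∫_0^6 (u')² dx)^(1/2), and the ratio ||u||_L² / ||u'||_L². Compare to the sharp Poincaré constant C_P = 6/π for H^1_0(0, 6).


||u||_L² / ||u'||_L² = 6/(5*π) < C_P = 6/π.

u(x) = -3/4·sin(5*π/6·x), so u'(x) = -5*π*cos(5*π*x/6)/8.
Writing u(x) = A·sin(kπx/L) with A = -3/4 and k = 5, use ∫_0^L sin²(kπx/L) dx = L/2 and ∫_0^L cos²(kπx/L) dx = L/2.
u² = 9/16·sin²(5*π/6·x) and (u')² = 25*π^2/64·cos²(5*π/6·x), and each of sin², cos² integrates to L/2 = 3 over (0, 6).
∫_0^6 u² dx = 27/16, so ||u||_L² = 3*sqrt(3)/4.
∫_0^6 (u')² dx = 75*π^2/64, so ||u'||_L² = 5*sqrt(3)*π/8.
Ratio ||u||_L² / ||u'||_L² = 6/(5*π).
Sharp Poincaré constant on H^1_0(0, 6) is C_P = L/π = 6/π, achieved by sin(π/6·x).
This is the k = 5 harmonic; the ratio L/(kπ) is strictly less than C_P = L/π, consistent with the sharp inequality ||u||_L² ≤ C_P ||u'||_L².


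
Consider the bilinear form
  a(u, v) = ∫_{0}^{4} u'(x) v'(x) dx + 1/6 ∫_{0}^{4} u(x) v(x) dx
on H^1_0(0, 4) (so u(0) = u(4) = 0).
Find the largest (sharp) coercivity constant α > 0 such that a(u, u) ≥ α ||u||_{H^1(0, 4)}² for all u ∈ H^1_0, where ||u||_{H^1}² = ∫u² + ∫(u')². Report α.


α = (8/3 + π^2)/(π^2 + 16)

Coercivity of a(·,·) on H^1_0(0, 4) means a(u, u) ≥ α ||u||_{H^1}² for every u ∈ H^1_0.
The interval has length L = 4, and Poincaré/coercivity depend only on L. Here a(u, u) = ∫(u')² + (1/6)·∫u².
Here 0 < c = 1/6 < 1. The condition a(u,u) ≥ α||u||_{H^1}² reads (1−α)∫(u')² ≥ (α−c)∫u². Any admissible α is ≤ 1 (rapidly oscillating u have ∫u²/∫(u')² → 0), and α = 1 would force 0 ≥ (1−c)∫u², impossible since c < 1; so 1−α > 0. By the sharp Poincaré inequality on H^1_0 of an interval of length L, ∫(u')² ≥ (π/L)²∫u² with equality for the first sine mode sin(π(x−x₀)/L) (x₀ the left endpoint), so the inequality holds for all u iff (1−α)(π/L)² ≥ α − c, i.e. α ≤ ((π/L)² + c)/((π/L)² + 1) = (1 + c(L/π)²)/(1 + (L/π)²). With (π/L)² = π^2/16 and c = 1/6, the largest admissible constant is α = ((π/L)² + c)/((π/L)² + 1).
Simplifying, α = (8/3 + π^2)/(π^2 + 16).


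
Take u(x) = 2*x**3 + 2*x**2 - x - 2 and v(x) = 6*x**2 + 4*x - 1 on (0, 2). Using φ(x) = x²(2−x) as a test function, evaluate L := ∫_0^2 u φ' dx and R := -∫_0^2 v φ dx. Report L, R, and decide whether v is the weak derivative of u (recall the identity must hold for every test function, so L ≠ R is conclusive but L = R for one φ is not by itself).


LHS = -268/15, RHS = -268/15. Yes, v = u' weakly.

u(x) = 2*x**3 + 2*x**2 - x - 2, classical derivative u'(x) = 6*x**2 + 4*x - 1.
φ(x) = x²(2−x), so φ'(x) = x*(4 - 3*x).
Note φ(0) = φ(2) = 0, so the boundary term u·φ vanishes.
LHS = ∫_0^2 u(x) φ'(x) dx = ∫_0^2 (-6*x^5 + 2*x^4 + 11*x^3 + 2*x^2 - 8*x) dx. Term by term:
  ∫_0^2 -6*x^5 dx = -64;  ∫_0^2 2*x^4 dx = 64/5;  ∫_0^2 11*x^3 dx = 44;
  ∫_0^2 2*x^2 dx = 16/3;  ∫_0^2 -8*x dx = -16.
Sum: -64 + 64/5 + 44 + 16/3 − 16 = -268/15.
So LHS = -268/15.
∫_0^2 v(x) φ(x) dx = ∫_0^2 (-6*x^5 + 8*x^4 + 9*x^3 - 2*x^2) dx. Term by term:
  ∫_0^2 -6*x^5 dx = -64;  ∫_0^2 8*x^4 dx = 256/5;  ∫_0^2 9*x^3 dx = 36;
  ∫_0^2 -2*x^2 dx = -16/3.
Sum: -64 + 256/5 + 36 − 16/3 = 268/15.
So RHS = -∫_0^2 v(x) φ(x) dx = -268/15.
LHS = RHS, so the identity holds for this test φ.
Moreover u is smooth here and v(x) = u'(x) = 6*x**2 + 4*x - 1 pointwise, so the identity holds for every test function. Hence v is the weak derivative of u.


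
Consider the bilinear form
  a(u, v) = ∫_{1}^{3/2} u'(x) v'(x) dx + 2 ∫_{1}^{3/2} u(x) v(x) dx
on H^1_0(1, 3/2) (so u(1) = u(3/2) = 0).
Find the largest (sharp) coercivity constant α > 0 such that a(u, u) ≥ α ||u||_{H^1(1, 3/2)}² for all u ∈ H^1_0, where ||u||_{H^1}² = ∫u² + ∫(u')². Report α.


α = 1

Coercivity of a(·,·) on H^1_0(1, 3/2) means a(u, u) ≥ α ||u||_{H^1}² for every u ∈ H^1_0.
The interval has length L = 1/2, and Poincaré/coercivity depend only on L. Here a(u, u) = ∫(u')² + (2)·∫u².
Here c = 2 ≥ 1, so a(u,u) = ∫(u')² + c∫u² ≥ ∫(u')² + ∫u² = ||u||_{H^1}², i.e. α = 1 works. No larger α is possible: a(u,u) ≥ α||u||_{H^1}² means (1−α)∫(u')² ≥ (α−c)∫u², and for the modes u_n = sin(nπ(x−x₀)/L) (x₀ the left endpoint) one has ∫u_n²/∫(u_n')² = (L/(nπ))² → 0, so a(u_n,u_n)/||u_n||_{H^1}² → 1. Hence the optimal constant is α = 1.
Therefore α = 1.


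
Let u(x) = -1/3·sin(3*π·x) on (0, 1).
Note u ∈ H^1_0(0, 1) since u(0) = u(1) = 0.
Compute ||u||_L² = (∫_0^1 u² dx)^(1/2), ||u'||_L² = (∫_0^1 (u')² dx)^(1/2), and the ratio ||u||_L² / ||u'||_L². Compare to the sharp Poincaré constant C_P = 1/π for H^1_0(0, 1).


||u||_L² / ||u'||_L² = 1/(3*π) < C_P = 1/π.

u(x) = -1/3·sin(3*π·x), so u'(x) = -π*cos(3*π*x).
Writing u(x) = A·sin(kπx/L) with A = -1/3 and k = 3, use ∫_0^L sin²(kπx/L) dx = L/2 and ∫_0^L cos²(kπx/L) dx = L/2.
u² = 1/9·sin²(3*π·x) and (u')² = π^2·cos²(3*π·x), and each of sin², cos² integrates to L/2 = 1/2 over (0, 1).
∫_0^1 u² dx = 1/18, so ||u||_L² = sqrt(2)/6.
∫_0^1 (u')² dx = π^2/2, so ||u'||_L² = sqrt(2)*π/2.
Ratio ||u||_L² / ||u'||_L² = 1/(3*π).
Sharp Poincaré constant on H^1_0(0, 1) is C_P = L/π = 1/π, achieved by sin(π·x).
This is the k = 3 harmonic; the ratio L/(kπ) is strictly less than C_P = L/π, consistent with the sharp inequality ||u||_L² ≤ C_P ||u'||_L².


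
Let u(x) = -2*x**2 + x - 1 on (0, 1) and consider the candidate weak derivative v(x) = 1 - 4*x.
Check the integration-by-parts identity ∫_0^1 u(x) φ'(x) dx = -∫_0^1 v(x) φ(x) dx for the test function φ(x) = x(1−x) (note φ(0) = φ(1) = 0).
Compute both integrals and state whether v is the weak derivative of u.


LHS = 1/6, RHS = 1/6. Yes, v = u' weakly.

u(x) = -2*x**2 + x - 1, classical derivative u'(x) = 1 - 4*x.
φ(x) = x(1−x), so φ'(x) = 1 - 2*x.
Note φ(0) = φ(1) = 0, so the boundary term u·φ vanishes.
LHS = ∫_0^1 u(x) φ'(x) dx = ∫_0^1 (4*x^3 - 4*x^2 + 3*x - 1) dx. Term by term:
  ∫_0^1 4*x^3 dx = 1;  ∫_0^1 -4*x^2 dx = -4/3;  ∫_0^1 3*x dx = 3/2;
  ∫_0^1 -1 dx = -1.
Sum: 1 − 4/3 + 3/2 − 1 = 1/6.
So LHS = 1/6.
∫_0^1 v(x) φ(x) dx = ∫_0^1 (4*x^3 - 5*x^2 + x) dx. Term by term:
  ∫_0^1 4*x^3 dx = 1;  ∫_0^1 -5*x^2 dx = -5/3;  ∫_0^1 x dx = 1/2.
Sum: 1 − 5/3 + 1/2 = -1/6.
So RHS = -∫_0^1 v(x) φ(x) dx = 1/6.
LHS = RHS, so the identity holds for this test φ.
Moreover u is smooth here and v(x) = u'(x) = 1 - 4*x pointwise, so the identity holds for every test function. Hence v is the weak derivative of u.


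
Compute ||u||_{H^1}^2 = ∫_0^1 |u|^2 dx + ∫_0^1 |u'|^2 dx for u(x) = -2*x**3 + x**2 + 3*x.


||u||_{H^1}^2 = 325/42

The H^1 norm (squared) on an interval (0, L) is
  ||u||_{H^1}^2 = ∫_0^L u(x)^2 dx + ∫_0^L u'(x)^2 dx.
Compute u'(x) = -6*x**2 + 2*x + 3.
Then u(x)^2 = 4*x**6 - 4*x**5 - 11*x**4 + 6*x**3 + 9*x**2 and u'(x)^2 = 36*x**4 - 24*x**3 - 32*x**2 + 12*x + 9.
Integrate each monomial from 0 to 1 using ∫_0^1 c·x^n dx = c·1^(n+1)/(n+1):
  ∫_0^1 u(x)^2 dx = ∫_0^1 (4*x^6 - 4*x^5 - 11*x^4 + 6*x^3 + 9*x^2) dx. Term by term:
    ∫_0^1 4*x^6 dx = 4/7;  ∫_0^1 -4*x^5 dx = -2/3;  ∫_0^1 -11*x^4 dx = -11/5;
    ∫_0^1 6*x^3 dx = 3/2;  ∫_0^1 9*x^2 dx = 3.
  Sum: 4/7 − 2/3 − 11/5 + 3/2 + 3 = 463/210.
  ∫_0^1 u'(x)^2 dx = ∫_0^1 (36*x^4 - 24*x^3 - 32*x^2 + 12*x + 9) dx. Term by term:
    ∫_0^1 36*x^4 dx = 36/5;  ∫_0^1 -24*x^3 dx = -6;  ∫_0^1 -32*x^2 dx = -32/3;
    ∫_0^1 12*x dx = 6;  ∫_0^1 9 dx = 9.
  Sum: 36/5 − 6 − 32/3 + 6 + 9 = 83/15.
Adding: ||u||_{H^1}^2 = 463/210 + 83/15 = 325/42.


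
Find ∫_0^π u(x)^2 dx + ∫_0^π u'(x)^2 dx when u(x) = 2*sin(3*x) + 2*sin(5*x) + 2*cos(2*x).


||u||_{H^1(0,π)}^2 = 1408/21 + 82*π

u'(x) = -4*sin(2*x) + 6*cos(3*x) + 10*cos(5*x).
Expand u² and (u')² and integrate term by term on (0, π), using: for integers n ≥ 1, ∫_0^π sin²(nx) dx = ∫_0^π cos²(nx) dx = π/2; for n ≠ n', ∫_0^π sin(nx)sin(n'x) dx = ∫_0^π cos(nx)cos(n'x) dx = 0; and by product-to-sum, ∫_0^π sin(nx)cos(n'x) dx = ½∫_0^π [sin((n+n')x) + sin((n−n')x)] dx, which is 0 when n+n' is even and 2n/(n²−n'²) when n+n' is odd (it need not vanish on (0, π)).
  u² squared terms: (2)²·∫cos(2x)² dx = 4·π/2 = 2*π;  (2)²·∫sin(3x)² dx = 4·π/2 = 2*π;  (2)²·∫sin(5x)² dx = 4·π/2 = 2*π.
  u² cross terms: 2·(2)·(2)·∫cos(2x)·sin(3x) dx = 8·(6/5) = 48/5;  2·(2)·(2)·∫cos(2x)·sin(5x) dx = 8·(10/21) = 80/21;  2·(2)·(2)·∫sin(3x)·sin(5x) dx = 8·(0) = 0.
  So ∫_0^π u² dx = 2*π + 2*π + 2*π + 48/5 + 80/21 + 0 = 1408/105 + 6*π.
  (u')² squared terms: (-4)²·∫sin(2x)² dx = 16·π/2 = 8*π;  (6)²·∫cos(3x)² dx = 36·π/2 = 18*π;  (10)²·∫cos(5x)² dx = 100·π/2 = 50*π.
  (u')² cross terms: 2·(-4)·(6)·∫sin(2x)·cos(3x) dx = -48·(-4/5) = 192/5;  2·(-4)·(10)·∫sin(2x)·cos(5x) dx = -80·(-4/21) = 320/21;  2·(6)·(10)·∫cos(3x)·cos(5x) dx = 120·(0) = 0.
  So ∫_0^π (u')² dx = 8*π + 18*π + 50*π + 192/5 + 320/21 + 0 = 5632/105 + 76*π.
||u||_{H^1}^2 = (1408/105 + 6*π) + (5632/105 + 76*π) = 1408/21 + 82*π.


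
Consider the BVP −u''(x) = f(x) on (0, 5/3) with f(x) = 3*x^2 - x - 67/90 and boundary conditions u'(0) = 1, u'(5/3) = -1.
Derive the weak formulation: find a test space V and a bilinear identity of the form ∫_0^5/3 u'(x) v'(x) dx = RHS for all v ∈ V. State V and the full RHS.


V = H^1(0, 5/3) (v unrestricted at boundary; u is determined up to an additive constant); weak form: ∫_0^5/3 u'v' dx = ∫_0^5/3 (3*x^2 - x - 67/90) v dx − v(5/3) − v(0) for all v ∈ V.

Multiply both sides by a test function v and integrate from 0 to 5/3:
  ∫_0^5/3 −u''(x) v(x) dx = ∫_0^5/3 f(x) v(x) dx.
Integrate the LHS by parts once:
  ∫_0^5/3 −u'' v dx = −[u'(x) v(x)]_0^5/3 + ∫_0^5/3 u'(x) v'(x) dx.
Thus ∫_0^5/3 u'(x) v'(x) dx = ∫_0^5/3 f(x) v(x) dx + [u'(x) v(x)]_0^5/3.
Choose V so that boundary terms are either known or forced to vanish.
u has inhomogeneous Neumann u'(0) = 1, u'(5/3) = -1. [u' v]_0^5/3 = (-1)·v(5/3) − (1)·v(0) = − v(5/3) − v(0). Take V = H^1(0, 5/3); boundary term becomes part of RHS.
Weak formulation: find u (satisfying any essential BC) such that ∫_0^5/3 u'(x) v'(x) dx = ∫_0^5/3 f v dx − v(5/3) − v(0) for all v ∈ V (Neumann data are natural BCs: they enter the RHS as boundary terms).
Substituting f(x) = 3*x^2 - x - 67/90, the right-hand side is ∫_0^5/3 (3*x^2 - x - 67/90) v dx − v(5/3) − v(0).
Compatibility check (pure Neumann): taking v ≡ 1 ∈ V gives 0 = ∫_0^5/3 f dx + (-1) − (1), i.e. ∫_0^5/3 f dx must equal u'(0) − u'(5/3) = 2. Indeed ∫_0^5/3 (3*x^2 - x - 67/90) dx = 2, so the data are compatible. The solution is then unique only up to an additive constant (fix it e.g. by requiring ∫_0^5/3 u dx = 0).


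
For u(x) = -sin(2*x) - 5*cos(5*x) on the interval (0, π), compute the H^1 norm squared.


||u||_{H^1(0,π)}^2 = -1040/21 + 655*π/2

u'(x) = 25*sin(5*x) - 2*cos(2*x).
Expand u² and (u')² and integrate term by term on (0, π), using: for integers n ≥ 1, ∫_0^π sin²(nx) dx = ∫_0^π cos²(nx) dx = π/2; for n ≠ n', ∫_0^π sin(nx)sin(n'x) dx = ∫_0^π cos(nx)cos(n'x) dx = 0; and by product-to-sum, ∫_0^π sin(nx)cos(n'x) dx = ½∫_0^π [sin((n+n')x) + sin((n−n')x)] dx, which is 0 when n+n' is even and 2n/(n²−n'²) when n+n' is odd (it need not vanish on (0, π)).
  u² squared terms: (-1)²·∫sin(2x)² dx = 1·π/2 = π/2;  (-5)²·∫cos(5x)² dx = 25·π/2 = 25*π/2.
  u² cross terms: 2·(-1)·(-5)·∫sin(2x)·cos(5x) dx = 10·(-4/21) = -40/21.
  So ∫_0^π u² dx = π/2 + 25*π/2 − 40/21 = -40/21 + 13*π.
  (u')² squared terms: (-2)²·∫cos(2x)² dx = 4·π/2 = 2*π;  (25)²·∫sin(5x)² dx = 625·π/2 = 625*π/2.
  (u')² cross terms: 2·(-2)·(25)·∫cos(2x)·sin(5x) dx = -100·(10/21) = -1000/21.
  So ∫_0^π (u')² dx = 2*π + 625*π/2 − 1000/21 = -1000/21 + 629*π/2.
||u||_{H^1}^2 = (-40/21 + 13*π) + (-1000/21 + 629*π/2) = -1040/21 + 655*π/2.


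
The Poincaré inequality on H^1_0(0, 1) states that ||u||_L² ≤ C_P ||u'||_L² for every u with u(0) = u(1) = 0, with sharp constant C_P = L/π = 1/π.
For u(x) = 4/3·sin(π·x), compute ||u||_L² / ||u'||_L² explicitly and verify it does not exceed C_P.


||u||_L² / ||u'||_L² = 1/π = C_P.

u(x) = 4/3·sin(π·x), so u'(x) = 4*π*cos(π*x)/3.
Writing u(x) = A·sin(kπx/L) with A = 4/3 and k = 1, use ∫_0^L sin²(kπx/L) dx = L/2 and ∫_0^L cos²(kπx/L) dx = L/2.
u² = 16/9·sin²(π·x) and (u')² = 16*π^2/9·cos²(π·x), and each of sin², cos² integrates to L/2 = 1/2 over (0, 1).
∫_0^1 u² dx = 8/9, so ||u||_L² = 2*sqrt(2)/3.
∫_0^1 (u')² dx = 8*π^2/9, so ||u'||_L² = 2*sqrt(2)*π/3.
Ratio ||u||_L² / ||u'||_L² = 1/π.
Sharp Poincaré constant on H^1_0(0, 1) is C_P = L/π = 1/π, achieved by sin(π·x).
This is the k = 1 eigenfunction (up to amplitude), so the ratio equals the sharp Poincaré constant exactly.


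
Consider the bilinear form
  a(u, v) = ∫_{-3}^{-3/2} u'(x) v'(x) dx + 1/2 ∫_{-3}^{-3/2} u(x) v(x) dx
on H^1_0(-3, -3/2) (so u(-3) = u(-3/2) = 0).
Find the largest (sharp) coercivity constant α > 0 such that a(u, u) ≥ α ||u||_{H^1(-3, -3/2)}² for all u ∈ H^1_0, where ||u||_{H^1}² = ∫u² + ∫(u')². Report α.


α = (9 + 8*π^2)/(2*(9 + 4*π^2))

Coercivity of a(·,·) on H^1_0(-3, -3/2) means a(u, u) ≥ α ||u||_{H^1}² for every u ∈ H^1_0.
The interval has length L = 3/2, and Poincaré/coercivity depend only on L. Here a(u, u) = ∫(u')² + (1/2)·∫u².
Here 0 < c = 1/2 < 1. The condition a(u,u) ≥ α||u||_{H^1}² reads (1−α)∫(u')² ≥ (α−c)∫u². Any admissible α is ≤ 1 (rapidly oscillating u have ∫u²/∫(u')² → 0), and α = 1 would force 0 ≥ (1−c)∫u², impossible since c < 1; so 1−α > 0. By the sharp Poincaré inequality on H^1_0 of an interval of length L, ∫(u')² ≥ (π/L)²∫u² with equality for the first sine mode sin(π(x−x₀)/L) (x₀ the left endpoint), so the inequality holds for all u iff (1−α)(π/L)² ≥ α − c, i.e. α ≤ ((π/L)² + c)/((π/L)² + 1) = (1 + c(L/π)²)/(1 + (L/π)²). With (π/L)² = 4*π^2/9 and c = 1/2, the largest admissible constant is α = ((π/L)² + c)/((π/L)² + 1).
Simplifying, α = (9 + 8*π^2)/(2*(9 + 4*π^2)).


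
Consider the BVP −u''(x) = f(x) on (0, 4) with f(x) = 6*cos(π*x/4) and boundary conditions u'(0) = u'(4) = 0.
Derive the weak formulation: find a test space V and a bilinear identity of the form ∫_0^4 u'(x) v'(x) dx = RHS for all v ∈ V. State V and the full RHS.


V = H^1(0, 4) (no boundary constraint on v; u is determined up to an additive constant); weak form: ∫_0^4 u'v' dx = ∫_0^4 (6*cos(π*x/4)) v dx for all v ∈ V.

Multiply both sides by a test function v and integrate from 0 to 4:
  ∫_0^4 −u''(x) v(x) dx = ∫_0^4 f(x) v(x) dx.
Integrate the LHS by parts once:
  ∫_0^4 −u'' v dx = −[u'(x) v(x)]_0^4 + ∫_0^4 u'(x) v'(x) dx.
Thus ∫_0^4 u'(x) v'(x) dx = ∫_0^4 f(x) v(x) dx + [u'(x) v(x)]_0^4.
Choose V so that boundary terms are either known or forced to vanish.
u has homogeneous Neumann: u'(0) = u'(4) = 0. So [u' v]_0^4 = 0·v(4) − 0·v(0) = 0 for any v; take V = H^1(0, 4).
Weak formulation: find u (satisfying any essential BC) such that ∫_0^4 u'(x) v'(x) dx = ∫_0^4 f v dx for all v ∈ V (homogeneous Neumann, so boundary terms vanish).
Substituting f(x) = 6*cos(π*x/4), the right-hand side is ∫_0^4 (6*cos(π*x/4)) v dx.
Compatibility check (pure Neumann): taking v ≡ 1 ∈ V gives 0 = ∫_0^4 f dx + (0) − (0), i.e. ∫_0^4 f dx must equal u'(0) − u'(4) = 0. Indeed ∫_0^4 (6*cos(π*x/4)) dx = 0, so the data are compatible. The solution is then unique only up to an additive constant (fix it e.g. by requiring ∫_0^4 u dx = 0).


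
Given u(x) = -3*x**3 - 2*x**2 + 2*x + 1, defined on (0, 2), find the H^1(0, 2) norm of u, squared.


||u||_{H^1}^2 = 97066/105

The H^1 norm (squared) on an interval (0, L) is
  ||u||_{H^1}^2 = ∫_0^L u(x)^2 dx + ∫_0^L u'(x)^2 dx.
Compute u'(x) = -9*x**2 - 4*x + 2.
Then u(x)^2 = 9*x**6 + 12*x**5 - 8*x**4 - 14*x**3 + 4*x + 1 and u'(x)^2 = 81*x**4 + 72*x**3 - 20*x**2 - 16*x + 4.
Integrate each monomial from 0 to 2 using ∫_0^2 c·x^n dx = c·2^(n+1)/(n+1):
  ∫_0^2 u(x)^2 dx = ∫_0^2 (9*x^6 + 12*x^5 - 8*x^4 - 14*x^3 + 4*x + 1) dx. Term by term:
    ∫_0^2 9*x^6 dx = 1152/7;  ∫_0^2 12*x^5 dx = 128;  ∫_0^2 -8*x^4 dx = -256/5;
    ∫_0^2 -14*x^3 dx = -56;  ∫_0^2 4*x dx = 8;  ∫_0^2 1 dx = 2.
  Sum: 1152/7 + 128 − 256/5 − 56 + 8 + 2 = 6838/35.
  ∫_0^2 u'(x)^2 dx = ∫_0^2 (81*x^4 + 72*x^3 - 20*x^2 - 16*x + 4) dx. Term by term:
    ∫_0^2 81*x^4 dx = 2592/5;  ∫_0^2 72*x^3 dx = 288;  ∫_0^2 -20*x^2 dx = -160/3;
    ∫_0^2 -16*x dx = -32;  ∫_0^2 4 dx = 8.
  Sum: 2592/5 + 288 − 160/3 − 32 + 8 = 10936/15.
Adding: ||u||_{H^1}^2 = 6838/35 + 10936/15 = 97066/105.


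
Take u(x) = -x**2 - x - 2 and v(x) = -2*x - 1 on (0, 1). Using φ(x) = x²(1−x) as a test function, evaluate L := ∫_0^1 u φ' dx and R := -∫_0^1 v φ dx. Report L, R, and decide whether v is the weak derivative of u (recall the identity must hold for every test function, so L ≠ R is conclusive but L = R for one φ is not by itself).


LHS = 11/60, RHS = 11/60. Yes, v = u' weakly.

u(x) = -x**2 - x - 2, classical derivative u'(x) = -2*x - 1.
φ(x) = x²(1−x), so φ'(x) = x*(2 - 3*x).
Note φ(0) = φ(1) = 0, so the boundary term u·φ vanishes.
LHS = ∫_0^1 u(x) φ'(x) dx = ∫_0^1 (3*x^4 + x^3 + 4*x^2 - 4*x) dx. Term by term:
  ∫_0^1 3*x^4 dx = 3/5;  ∫_0^1 x^3 dx = 1/4;  ∫_0^1 4*x^2 dx = 4/3;
  ∫_0^1 -4*x dx = -2.
Sum: 3/5 + 1/4 + 4/3 − 2 = 11/60.
So LHS = 11/60.
∫_0^1 v(x) φ(x) dx = ∫_0^1 (2*x^4 - x^3 - x^2) dx. Term by term:
  ∫_0^1 2*x^4 dx = 2/5;  ∫_0^1 -x^3 dx = -1/4;  ∫_0^1 -x^2 dx = -1/3.
Sum: 2/5 − 1/4 − 1/3 = -11/60.
So RHS = -∫_0^1 v(x) φ(x) dx = 11/60.
LHS = RHS, so the identity holds for this test φ.
Moreover u is smooth here and v(x) = u'(x) = -2*x - 1 pointwise, so the identity holds for every test function. Hence v is the weak derivative of u.


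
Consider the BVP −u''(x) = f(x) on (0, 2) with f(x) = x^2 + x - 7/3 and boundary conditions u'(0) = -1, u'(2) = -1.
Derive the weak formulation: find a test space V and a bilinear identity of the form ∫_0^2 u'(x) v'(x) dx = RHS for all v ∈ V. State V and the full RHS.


V = H^1(0, 2) (v unrestricted at boundary; u is determined up to an additive constant); weak form: ∫_0^2 u'v' dx = ∫_0^2 (x^2 + x - 7/3) v dx − v(2) + v(0) for all v ∈ V.

Multiply both sides by a test function v and integrate from 0 to 2:
  ∫_0^2 −u''(x) v(x) dx = ∫_0^2 f(x) v(x) dx.
Integrate the LHS by parts once:
  ∫_0^2 −u'' v dx = −[u'(x) v(x)]_0^2 + ∫_0^2 u'(x) v'(x) dx.
Thus ∫_0^2 u'(x) v'(x) dx = ∫_0^2 f(x) v(x) dx + [u'(x) v(x)]_0^2.
Choose V so that boundary terms are either known or forced to vanish.
u has inhomogeneous Neumann u'(0) = -1, u'(2) = -1. [u' v]_0^2 = (-1)·v(2) − (-1)·v(0) = − v(2) + v(0). Take V = H^1(0, 2); boundary term becomes part of RHS.
Weak formulation: find u (satisfying any essential BC) such that ∫_0^2 u'(x) v'(x) dx = ∫_0^2 f v dx − v(2) + v(0) for all v ∈ V (Neumann data are natural BCs: they enter the RHS as boundary terms).
Substituting f(x) = x^2 + x - 7/3, the right-hand side is ∫_0^2 (x^2 + x - 7/3) v dx − v(2) + v(0).
Compatibility check (pure Neumann): taking v ≡ 1 ∈ V gives 0 = ∫_0^2 f dx + (-1) − (-1), i.e. ∫_0^2 f dx must equal u'(0) − u'(2) = 0. Indeed ∫_0^2 (x^2 + x - 7/3) dx = 0, so the data are compatible. The solution is then unique only up to an additive constant (fix it e.g. by requiring ∫_0^2 u dx = 0).


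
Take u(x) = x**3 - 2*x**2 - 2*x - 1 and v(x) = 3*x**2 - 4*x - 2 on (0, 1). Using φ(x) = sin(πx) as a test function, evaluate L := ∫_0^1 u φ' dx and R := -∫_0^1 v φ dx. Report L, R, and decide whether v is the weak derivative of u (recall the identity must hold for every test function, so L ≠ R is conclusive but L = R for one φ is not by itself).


LHS = 12/π^3 + 5/π, RHS = 12/π^3 + 5/π. Yes, v = u' weakly.

u(x) = x**3 - 2*x**2 - 2*x - 1, classical derivative u'(x) = 3*x**2 - 4*x - 2.
φ(x) = sin(πx), so φ'(x) = π*cos(π*x).
Note φ(0) = φ(1) = 0, so the boundary term u·φ vanishes.
LHS = ∫_0^1 u(x) φ'(x) dx = ∫_0^1 (π*x^3*cos(π*x) - 2*π*x^2*cos(π*x) - 2*π*x*cos(π*x) - π*cos(π*x)) dx. Term by term:
  ∫_0^1 -π*cos(π*x) dx = 0;  ∫_0^1 π*x^3*cos(π*x) dx = -3/π + 12/π^3;  ∫_0^1 -2*π*x*cos(π*x) dx = 4/π;
  ∫_0^1 -2*π*x^2*cos(π*x) dx = 4/π.
Sum: 0 + -3/π + 12/π^3 + 4/π + 4/π = 12/π^3 + 5/π.
So LHS = 12/π^3 + 5/π.
∫_0^1 v(x) φ(x) dx = ∫_0^1 (3*x^2*sin(π*x) - 4*x*sin(π*x) - 2*sin(π*x)) dx. Term by term:
  ∫_0^1 -2*sin(π*x) dx = -4/π;  ∫_0^1 -4*x*sin(π*x) dx = -4/π;  ∫_0^1 3*x^2*sin(π*x) dx = -12/π^3 + 3/π.
Sum: -4/π − 4/π + -12/π^3 + 3/π = -5/π - 12/π^3.
So RHS = -∫_0^1 v(x) φ(x) dx = 12/π^3 + 5/π.
LHS = RHS, so the identity holds for this test φ.
Moreover u is smooth here and v(x) = u'(x) = 3*x**2 - 4*x - 2 pointwise, so the identity holds for every test function. Hence v is the weak derivative of u.


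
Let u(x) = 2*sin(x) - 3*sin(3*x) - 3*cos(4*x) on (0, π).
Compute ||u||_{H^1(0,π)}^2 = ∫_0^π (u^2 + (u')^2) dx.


||u||_{H^1(0,π)}^2 = -8228/35 + 251*π/2

u'(x) = 12*sin(4*x) + 2*cos(x) - 9*cos(3*x).
Expand u² and (u')² and integrate term by term on (0, π), using: for integers n ≥ 1, ∫_0^π sin²(nx) dx = ∫_0^π cos²(nx) dx = π/2; for n ≠ n', ∫_0^π sin(nx)sin(n'x) dx = ∫_0^π cos(nx)cos(n'x) dx = 0; and by product-to-sum, ∫_0^π sin(nx)cos(n'x) dx = ½∫_0^π [sin((n+n')x) + sin((n−n')x)] dx, which is 0 when n+n' is even and 2n/(n²−n'²) when n+n' is odd (it need not vanish on (0, π)).
  u² squared terms: (-3)²·∫cos(4x)² dx = 9·π/2 = 9*π/2;  (-3)²·∫sin(3x)² dx = 9·π/2 = 9*π/2;  (2)²·∫sin(x)² dx = 4·π/2 = 2*π.
  u² cross terms: 2·(-3)·(-3)·∫cos(4x)·sin(3x) dx = 18·(-6/7) = -108/7;  2·(-3)·(2)·∫cos(4x)·sin(x) dx = -12·(-2/15) = 8/5;  2·(-3)·(2)·∫sin(3x)·sin(x) dx = -12·(0) = 0.
  So ∫_0^π u² dx = 9*π/2 + 9*π/2 + 2*π − 108/7 + 8/5 + 0 = -484/35 + 11*π.
  (u')² squared terms: (-9)²·∫cos(3x)² dx = 81·π/2 = 81*π/2;  (2)²·∫cos(x)² dx = 4·π/2 = 2*π;  (12)²·∫sin(4x)² dx = 144·π/2 = 72*π.
  (u')² cross terms: 2·(-9)·(2)·∫cos(3x)·cos(x) dx = -36·(0) = 0;  2·(-9)·(12)·∫cos(3x)·sin(4x) dx = -216·(8/7) = -1728/7;  2·(2)·(12)·∫cos(x)·sin(4x) dx = 48·(8/15) = 128/5.
  So ∫_0^π (u')² dx = 81*π/2 + 2*π + 72*π + 0 − 1728/7 + 128/5 = -7744/35 + 229*π/2.
||u||_{H^1}^2 = (-484/35 + 11*π) + (-7744/35 + 229*π/2) = -8228/35 + 251*π/2.


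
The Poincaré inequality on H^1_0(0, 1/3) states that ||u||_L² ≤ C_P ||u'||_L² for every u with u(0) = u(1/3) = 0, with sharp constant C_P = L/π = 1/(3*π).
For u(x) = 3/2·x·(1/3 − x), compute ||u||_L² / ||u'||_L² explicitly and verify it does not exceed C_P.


||u||_L² / ||u'||_L² = sqrt(10)/30 < C_P = 1/(3*π).

u(x) = 3/2·x·(1/3 − x), so u'(x) = 1/2 - 3*x.
u(x) = 3/2·x·(1/3 − x) vanishes at x = 0 and x = 1/3, so u ∈ H^1_0(0, 1/3). Differentiate via the product rule and integrate the resulting polynomials term by term.
  ∫_0^1/3 u² dx = ∫_0^1/3 (9*x^4/4 - 3*x^3/2 + x^2/4) dx. Term by term:
    ∫_0^1/3 9*x^4/4 dx = 1/540;  ∫_0^1/3 -3*x^3/2 dx = -1/216;  ∫_0^1/3 x^2/4 dx = 1/324.
  Sum: 1/540 − 1/216 + 1/324 = 1/3240.
  ∫_0^1/3 (u')² dx = ∫_0^1/3 (9*x^2 - 3*x + 1/4) dx. Term by term:
    ∫_0^1/3 9*x^2 dx = 1/9;  ∫_0^1/3 -3*x dx = -1/6;  ∫_0^1/3 1/4 dx = 1/12.
  Sum: 1/9 − 1/6 + 1/12 = 1/36.
∫_0^1/3 u² dx = 1/3240, so ||u||_L² = sqrt(10)/180.
∫_0^1/3 (u')² dx = 1/36, so ||u'||_L² = 1/6.
Ratio ||u||_L² / ||u'||_L² = sqrt(10)/30.
Sharp Poincaré constant on H^1_0(0, 1/3) is C_P = L/π = 1/(3*π), achieved by sin(3*π·x).
A polynomial bump cannot attain the sharp Poincaré constant (only the first sine eigenfunction does), so the ratio is strictly less than C_P, consistent with ||u||_L² ≤ C_P ||u'||_L².


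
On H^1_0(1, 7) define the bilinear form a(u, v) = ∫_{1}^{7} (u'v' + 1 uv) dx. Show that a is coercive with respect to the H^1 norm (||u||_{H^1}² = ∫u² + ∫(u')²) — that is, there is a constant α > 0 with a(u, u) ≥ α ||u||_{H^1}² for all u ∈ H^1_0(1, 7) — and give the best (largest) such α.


α = 1

Coercivity of a(·,·) on H^1_0(1, 7) means a(u, u) ≥ α ||u||_{H^1}² for every u ∈ H^1_0.
The interval has length L = 6, and Poincaré/coercivity depend only on L. Here a(u, u) = ∫(u')² + (1)·∫u².
Here c = 1 ≥ 1, so a(u,u) = ∫(u')² + c∫u² ≥ ∫(u')² + ∫u² = ||u||_{H^1}², i.e. α = 1 works. No larger α is possible: a(u,u) ≥ α||u||_{H^1}² means (1−α)∫(u')² ≥ (α−c)∫u², and for the modes u_n = sin(nπ(x−x₀)/L) (x₀ the left endpoint) one has ∫u_n²/∫(u_n')² = (L/(nπ))² → 0, so a(u_n,u_n)/||u_n||_{H^1}² → 1. Hence the optimal constant is α = 1.
Therefore α = 1.


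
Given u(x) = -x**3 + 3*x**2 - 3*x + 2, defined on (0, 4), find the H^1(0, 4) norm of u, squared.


||u||_{H^1}^2 = 25052/35

The H^1 norm (squared) on an interval (0, L) is
  ||u||_{H^1}^2 = ∫_0^L u(x)^2 dx + ∫_0^L u'(x)^2 dx.
Compute u'(x) = -3*x**2 + 6*x - 3.
Then u(x)^2 = x**6 - 6*x**5 + 15*x**4 - 22*x**3 + 21*x**2 - 12*x + 4 and u'(x)^2 = 9*x**4 - 36*x**3 + 54*x**2 - 36*x + 9.
Integrate each monomial from 0 to 4 using ∫_0^4 c·x^n dx = c·4^(n+1)/(n+1):
  ∫_0^4 u(x)^2 dx = ∫_0^4 (x^6 - 6*x^5 + 15*x^4 - 22*x^3 + 21*x^2 - 12*x + 4) dx. Term by term:
    ∫_0^4 x^6 dx = 16384/7;  ∫_0^4 -6*x^5 dx = -4096;  ∫_0^4 15*x^4 dx = 3072;
    ∫_0^4 -22*x^3 dx = -1408;  ∫_0^4 21*x^2 dx = 448;  ∫_0^4 -12*x dx = -96;
    ∫_0^4 4 dx = 16.
  Sum: 16384/7 − 4096 + 3072 − 1408 + 448 − 96 + 16 = 1936/7.
  ∫_0^4 u'(x)^2 dx = ∫_0^4 (9*x^4 - 36*x^3 + 54*x^2 - 36*x + 9) dx. Term by term:
    ∫_0^4 9*x^4 dx = 9216/5;  ∫_0^4 -36*x^3 dx = -2304;  ∫_0^4 54*x^2 dx = 1152;
    ∫_0^4 -36*x dx = -288;  ∫_0^4 9 dx = 36.
  Sum: 9216/5 − 2304 + 1152 − 288 + 36 = 2196/5.
Adding: ||u||_{H^1}^2 = 1936/7 + 2196/5 = 25052/35.


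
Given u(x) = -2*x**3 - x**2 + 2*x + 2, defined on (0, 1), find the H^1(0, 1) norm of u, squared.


||u||_{H^1}^2 = 398/35

The H^1 norm (squared) on an interval (0, L) is
  ||u||_{H^1}^2 = ∫_0^L u(x)^2 dx + ∫_0^L u'(x)^2 dx.
Compute u'(x) = -6*x**2 - 2*x + 2.
Then u(x)^2 = 4*x**6 + 4*x**5 - 7*x**4 - 12*x**3 + 8*x + 4 and u'(x)^2 = 36*x**4 + 24*x**3 - 20*x**2 - 8*x + 4.
Integrate each monomial from 0 to 1 using ∫_0^1 c·x^n dx = c·1^(n+1)/(n+1):
  ∫_0^1 u(x)^2 dx = ∫_0^1 (4*x^6 + 4*x^5 - 7*x^4 - 12*x^3 + 8*x + 4) dx. Term by term:
    ∫_0^1 4*x^6 dx = 4/7;  ∫_0^1 4*x^5 dx = 2/3;  ∫_0^1 -7*x^4 dx = -7/5;
    ∫_0^1 -12*x^3 dx = -3;  ∫_0^1 8*x dx = 4;  ∫_0^1 4 dx = 4.
  Sum: 4/7 + 2/3 − 7/5 − 3 + 4 + 4 = 508/105.
  ∫_0^1 u'(x)^2 dx = ∫_0^1 (36*x^4 + 24*x^3 - 20*x^2 - 8*x + 4) dx. Term by term:
    ∫_0^1 36*x^4 dx = 36/5;  ∫_0^1 24*x^3 dx = 6;  ∫_0^1 -20*x^2 dx = -20/3;
    ∫_0^1 -8*x dx = -4;  ∫_0^1 4 dx = 4.
  Sum: 36/5 + 6 − 20/3 − 4 + 4 = 98/15.
Adding: ||u||_{H^1}^2 = 508/105 + 98/15 = 398/35.


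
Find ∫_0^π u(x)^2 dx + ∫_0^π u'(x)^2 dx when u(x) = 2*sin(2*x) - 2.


||u||_{H^1(0,π)}^2 = 14*π

u'(x) = 4*cos(2*x).
Expand u² and (u')² and integrate term by term on (0, π), using: for integers n ≥ 1, ∫_0^π sin²(nx) dx = ∫_0^π cos²(nx) dx = π/2; for n ≠ n', ∫_0^π sin(nx)sin(n'x) dx = ∫_0^π cos(nx)cos(n'x) dx = 0; and by product-to-sum, ∫_0^π sin(nx)cos(n'x) dx = ½∫_0^π [sin((n+n')x) + sin((n−n')x)] dx, which is 0 when n+n' is even and 2n/(n²−n'²) when n+n' is odd (it need not vanish on (0, π)). For the constant mode: ∫_0^π 1 dx = π, ∫_0^π cos(nx) dx = 0, ∫_0^π sin(nx) dx = (1−(−1)^n)/n.
  u² squared terms: (-2)²·∫1 dx = 4·π = 4*π;  (2)²·∫sin(2x)² dx = 4·π/2 = 2*π.
  u² cross terms: 2·(-2)·(2)·∫1·sin(2x) dx = -8·(0) = 0.
  So ∫_0^π u² dx = 4*π + 2*π + 0 = 6*π.
  (u')² squared terms: (4)²·∫cos(2x)² dx = 16·π/2 = 8*π.
  So ∫_0^π (u')² dx = 8*π.
||u||_{H^1}^2 = (6*π) + (8*π) = 14*π.


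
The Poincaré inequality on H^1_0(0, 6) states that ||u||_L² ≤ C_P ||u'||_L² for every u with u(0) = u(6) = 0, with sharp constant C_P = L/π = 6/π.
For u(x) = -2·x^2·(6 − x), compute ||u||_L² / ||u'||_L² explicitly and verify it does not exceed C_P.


||u||_L² / ||u'||_L² = 3*sqrt(14)/7 < C_P = 6/π.

u(x) = -2·x^2·(6 − x), so u'(x) = 6*x*(x - 4).
u(x) = -2·x^2·(6 − x) vanishes at x = 0 and x = 6, so u ∈ H^1_0(0, 6). Differentiate via the product rule and integrate the resulting polynomials term by term.
  ∫_0^6 u² dx = ∫_0^6 (4*x^6 - 48*x^5 + 144*x^4) dx. Term by term:
    ∫_0^6 4*x^6 dx = 1119744/7;  ∫_0^6 -48*x^5 dx = -373248;  ∫_0^6 144*x^4 dx = 1119744/5.
  Sum: 1119744/7 − 373248 + 1119744/5 = 373248/35.
  ∫_0^6 (u')² dx = ∫_0^6 (36*x^4 - 288*x^3 + 576*x^2) dx. Term by term:
    ∫_0^6 36*x^4 dx = 279936/5;  ∫_0^6 -288*x^3 dx = -93312;  ∫_0^6 576*x^2 dx = 41472.
  Sum: 279936/5 − 93312 + 41472 = 20736/5.
∫_0^6 u² dx = 373248/35, so ||u||_L² = 432*sqrt(70)/35.
∫_0^6 (u')² dx = 20736/5, so ||u'||_L² = 144*sqrt(5)/5.
Ratio ||u||_L² / ||u'||_L² = 3*sqrt(14)/7.
Sharp Poincaré constant on H^1_0(0, 6) is C_P = L/π = 6/π, achieved by sin(π/6·x).
A polynomial bump cannot attain the sharp Poincaré constant (only the first sine eigenfunction does), so the ratio is strictly less than C_P, consistent with ||u||_L² ≤ C_P ||u'||_L².


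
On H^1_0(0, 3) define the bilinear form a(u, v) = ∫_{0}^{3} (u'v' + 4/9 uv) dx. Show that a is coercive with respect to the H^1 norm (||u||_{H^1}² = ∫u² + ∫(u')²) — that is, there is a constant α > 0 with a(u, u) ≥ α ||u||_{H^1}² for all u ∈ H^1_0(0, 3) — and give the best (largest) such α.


α = (4 + π^2)/(9 + π^2)

Coercivity of a(·,·) on H^1_0(0, 3) means a(u, u) ≥ α ||u||_{H^1}² for every u ∈ H^1_0.
The interval has length L = 3, and Poincaré/coercivity depend only on L. Here a(u, u) = ∫(u')² + (4/9)·∫u².
Here 0 < c = 4/9 < 1. The condition a(u,u) ≥ α||u||_{H^1}² reads (1−α)∫(u')² ≥ (α−c)∫u². Any admissible α is ≤ 1 (rapidly oscillating u have ∫u²/∫(u')² → 0), and α = 1 would force 0 ≥ (1−c)∫u², impossible since c < 1; so 1−α > 0. By the sharp Poincaré inequality on H^1_0 of an interval of length L, ∫(u')² ≥ (π/L)²∫u² with equality for the first sine mode sin(π(x−x₀)/L) (x₀ the left endpoint), so the inequality holds for all u iff (1−α)(π/L)² ≥ α − c, i.e. α ≤ ((π/L)² + c)/((π/L)² + 1) = (1 + c(L/π)²)/(1 + (L/π)²). With (π/L)² = π^2/9 and c = 4/9, the largest admissible constant is α = ((π/L)² + c)/((π/L)² + 1).
Simplifying, α = (4 + π^2)/(9 + π^2).


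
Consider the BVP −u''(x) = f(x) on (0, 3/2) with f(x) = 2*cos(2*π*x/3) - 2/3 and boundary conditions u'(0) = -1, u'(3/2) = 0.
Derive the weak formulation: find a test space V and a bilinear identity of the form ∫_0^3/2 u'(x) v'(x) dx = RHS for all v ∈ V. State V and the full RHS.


V = H^1(0, 3/2) (v unrestricted at boundary; u is determined up to an additive constant); weak form: ∫_0^3/2 u'v' dx = ∫_0^3/2 (2*cos(2*π*x/3) - 2/3) v dx + v(0) for all v ∈ V.

Multiply both sides by a test function v and integrate from 0 to 3/2:
  ∫_0^3/2 −u''(x) v(x) dx = ∫_0^3/2 f(x) v(x) dx.
Integrate the LHS by parts once:
  ∫_0^3/2 −u'' v dx = −[u'(x) v(x)]_0^3/2 + ∫_0^3/2 u'(x) v'(x) dx.
Thus ∫_0^3/2 u'(x) v'(x) dx = ∫_0^3/2 f(x) v(x) dx + [u'(x) v(x)]_0^3/2.
Choose V so that boundary terms are either known or forced to vanish.
u has inhomogeneous Neumann u'(0) = -1, u'(3/2) = 0. [u' v]_0^3/2 = (0)·v(3/2) − (-1)·v(0) = v(0). Take V = H^1(0, 3/2); boundary term becomes part of RHS.
Weak formulation: find u (satisfying any essential BC) such that ∫_0^3/2 u'(x) v'(x) dx = ∫_0^3/2 f v dx + v(0) for all v ∈ V (Neumann data are natural BCs: they enter the RHS as boundary terms).
Substituting f(x) = 2*cos(2*π*x/3) - 2/3, the right-hand side is ∫_0^3/2 (2*cos(2*π*x/3) - 2/3) v dx + v(0).
Compatibility check (pure Neumann): taking v ≡ 1 ∈ V gives 0 = ∫_0^3/2 f dx + (0) − (-1), i.e. ∫_0^3/2 f dx must equal u'(0) − u'(3/2) = -1. Indeed ∫_0^3/2 (2*cos(2*π*x/3) - 2/3) dx = -1, so the data are compatible. The solution is then unique only up to an additive constant (fix it e.g. by requiring ∫_0^3/2 u dx = 0).


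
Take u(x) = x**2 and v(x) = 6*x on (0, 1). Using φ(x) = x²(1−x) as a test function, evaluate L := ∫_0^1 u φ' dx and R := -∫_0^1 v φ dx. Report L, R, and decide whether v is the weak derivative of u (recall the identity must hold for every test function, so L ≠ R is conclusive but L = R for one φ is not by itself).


LHS = -1/10, RHS = -3/10. No, v is not the weak derivative of u.

u(x) = x**2, classical derivative u'(x) = 2*x.
φ(x) = x²(1−x), so φ'(x) = x*(2 - 3*x).
Note φ(0) = φ(1) = 0, so the boundary term u·φ vanishes.
LHS = ∫_0^1 u(x) φ'(x) dx = ∫_0^1 (-3*x^4 + 2*x^3) dx. Term by term:
  ∫_0^1 -3*x^4 dx = -3/5;  ∫_0^1 2*x^3 dx = 1/2.
Sum: -3/5 + 1/2 = -1/10.
So LHS = -1/10.
∫_0^1 v(x) φ(x) dx = ∫_0^1 (-6*x^4 + 6*x^3) dx. Term by term:
  ∫_0^1 -6*x^4 dx = -6/5;  ∫_0^1 6*x^3 dx = 3/2.
Sum: -6/5 + 3/2 = 3/10.
So RHS = -∫_0^1 v(x) φ(x) dx = -3/10.
LHS − RHS = 1/5 ≠ 0, so the identity fails.
(For a valid weak derivative the identity must hold for EVERY test function, in particular this one. The failure shows v is NOT the weak derivative of u.)
Correct weak derivative would be u'(x) = 2*x.
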